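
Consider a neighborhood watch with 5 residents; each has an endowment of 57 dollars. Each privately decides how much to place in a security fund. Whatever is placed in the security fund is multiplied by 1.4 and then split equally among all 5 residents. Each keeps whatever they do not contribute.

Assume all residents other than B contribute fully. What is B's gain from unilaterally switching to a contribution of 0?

Switching from a contribution of 57 to 0 lets B keep an extra 57 dollars, but lowers the security fund by 57, which costs B their own share of that drop: 1.4/5 × 57 = 15.96.
Net gain = 57 − 15.96 = 41.04. The private return per contributed unit (0.2800) is below 1, so free-riding is indeed the best response regardless of what the others do.

41.04 dollars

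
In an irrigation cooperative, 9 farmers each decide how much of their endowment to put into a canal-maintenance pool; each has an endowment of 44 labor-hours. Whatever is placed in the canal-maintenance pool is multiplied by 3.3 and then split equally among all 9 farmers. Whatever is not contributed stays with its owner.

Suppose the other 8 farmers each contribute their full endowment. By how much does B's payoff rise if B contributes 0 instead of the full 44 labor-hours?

Switching from a contribution of 44 to 0 lets B keep an extra 44 labor-hours, but lowers the canal-maintenance pool by 44, which costs B their own share of that drop: 3.3/9 × 44 = 16.13.
Net gain = 44 − 16.13 = 27.87. The private return per contributed unit (0.3667) is below 1, so free-riding is indeed the best response regardless of what the others do.

27.87 labor-hours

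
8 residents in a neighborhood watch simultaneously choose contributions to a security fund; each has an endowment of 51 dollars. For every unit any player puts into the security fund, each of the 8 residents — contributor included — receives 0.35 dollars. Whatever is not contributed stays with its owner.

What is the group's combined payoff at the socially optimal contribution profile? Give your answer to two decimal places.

1142.40 dollars

Each contributed unit returns 2.800 to the group as a whole (0.35 to each of 8 players), which exceeds 1, so the social optimum is full contribution: group total = 2.800 × 408 = 1142.40.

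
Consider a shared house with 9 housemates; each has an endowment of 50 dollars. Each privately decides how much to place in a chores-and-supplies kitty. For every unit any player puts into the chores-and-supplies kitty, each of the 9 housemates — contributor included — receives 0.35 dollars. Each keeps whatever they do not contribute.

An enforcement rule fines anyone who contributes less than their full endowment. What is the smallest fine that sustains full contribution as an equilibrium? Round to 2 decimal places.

Given the others contribute fully, the best deviation is to contribute 0 (any partial contribution still incurs the fine and gives up units whose private return 0.35 is below 1).
Deviating from 50 to 0 saves 50 dollars but forfeits the deviator's share of the drop in the chores-and-supplies kitty: 0.35 × 50 = 17.50.
So the deviation gain is 50 − 17.50 = 32.50, and the fine must be at least 32.50 dollars to wipe it out.

32.50 dollars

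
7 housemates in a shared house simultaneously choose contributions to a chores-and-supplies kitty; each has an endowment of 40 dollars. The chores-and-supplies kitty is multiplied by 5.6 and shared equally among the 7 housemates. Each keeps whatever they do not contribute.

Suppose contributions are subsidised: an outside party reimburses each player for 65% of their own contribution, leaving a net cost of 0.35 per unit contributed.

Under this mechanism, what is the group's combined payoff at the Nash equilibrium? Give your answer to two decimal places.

With the mechanism, a contributed unit returns (5.6/7) / 0.35 = 2.2857 per unit of net cost to the contributor — now above 1 — so contributing fully is weakly dominant for every player.
So the Nash equilibrium is full contribution by all 7; the group earns 7 × (40 × 0.65 + 5.6 × 40) = 1750.00.

1750.00 dollars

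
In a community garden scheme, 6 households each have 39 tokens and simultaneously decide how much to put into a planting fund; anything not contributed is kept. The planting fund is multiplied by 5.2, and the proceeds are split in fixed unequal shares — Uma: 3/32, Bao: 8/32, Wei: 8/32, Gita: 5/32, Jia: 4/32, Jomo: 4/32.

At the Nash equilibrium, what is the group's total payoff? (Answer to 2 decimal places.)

561.60 tokens

Player j's private return per contributed unit is 5.2 × (j's share). Contributing is weakly dominant for j when that share is at least 1/5.2 = 0.1923, and contributing 0 is dominant otherwise.
The shares above 0.1923 belong to Bao and Wei, contributing 39 each; the remaining 4 contribute 0. Total contributed: 78.
The planting fund pays out 5.2 × 78 = 405.60 in total (split across the unequal shares, but the aggregate is all that matters for the group sum).
The 4 free-riders keep 39 each, adding 156. Group total = 156 + 405.60 = 561.60.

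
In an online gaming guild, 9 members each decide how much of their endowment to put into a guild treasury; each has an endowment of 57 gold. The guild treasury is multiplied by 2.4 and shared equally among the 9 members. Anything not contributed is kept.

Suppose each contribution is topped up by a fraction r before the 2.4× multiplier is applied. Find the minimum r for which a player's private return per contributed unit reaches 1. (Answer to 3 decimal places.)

With matching at rate r, one contributed unit becomes (1 + r) in the guild treasury and returns 2.4 × (1 + r) / 9 to the contributor.
Setting this equal to 1: 1 + r = 9/2.4 = 3.7500.
So the minimum matching rate is r = 3.7500 − 1 = 2.750.

2.750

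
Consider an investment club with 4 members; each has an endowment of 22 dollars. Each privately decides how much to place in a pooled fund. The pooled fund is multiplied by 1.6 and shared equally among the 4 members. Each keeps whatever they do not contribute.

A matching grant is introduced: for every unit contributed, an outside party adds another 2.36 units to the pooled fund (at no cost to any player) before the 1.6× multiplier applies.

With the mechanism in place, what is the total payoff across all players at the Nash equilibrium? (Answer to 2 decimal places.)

Under the mechanism each unit contributed yields 1.6 × 3.36 / 4 = 1.3440 back to its contributor per unit of net cost, which exceeds 1, making full contribution the dominant choice for everyone.
So the Nash equilibrium is full contribution by all 4; the group earns 1.6 × 3.36 × 88 = 473.09.

473.09 dollars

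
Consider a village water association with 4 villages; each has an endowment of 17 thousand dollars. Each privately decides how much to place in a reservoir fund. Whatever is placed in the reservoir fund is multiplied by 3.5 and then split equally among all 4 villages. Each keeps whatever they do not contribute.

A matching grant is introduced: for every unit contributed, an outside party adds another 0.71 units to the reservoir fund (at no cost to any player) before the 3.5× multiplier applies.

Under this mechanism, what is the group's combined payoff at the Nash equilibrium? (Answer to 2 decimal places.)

Under the mechanism each unit contributed yields 3.5 × 1.71 / 4 = 1.4963 back to its contributor per unit of net cost, which exceeds 1, making full contribution the dominant choice for everyone.
At the Nash equilibrium everyone contributes 17. Group total payoff = 3.5 × 1.71 × 68 = 406.98.

406.98 thousand dollars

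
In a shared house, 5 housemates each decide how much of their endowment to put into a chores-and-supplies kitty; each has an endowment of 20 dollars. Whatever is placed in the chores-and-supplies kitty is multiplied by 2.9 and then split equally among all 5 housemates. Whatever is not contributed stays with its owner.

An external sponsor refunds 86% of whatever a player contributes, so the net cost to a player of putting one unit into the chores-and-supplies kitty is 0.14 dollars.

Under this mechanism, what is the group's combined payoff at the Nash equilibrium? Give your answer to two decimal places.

Under the mechanism each unit contributed yields (2.9/5) / 0.14 = 4.1429 back to its contributor per unit of net cost, which exceeds 1, making full contribution the dominant choice for everyone.
At the Nash equilibrium everyone contributes 20. Group total payoff = 5 × (20 × 0.86 + 2.9 × 20) = 376.00.

376.00 dollars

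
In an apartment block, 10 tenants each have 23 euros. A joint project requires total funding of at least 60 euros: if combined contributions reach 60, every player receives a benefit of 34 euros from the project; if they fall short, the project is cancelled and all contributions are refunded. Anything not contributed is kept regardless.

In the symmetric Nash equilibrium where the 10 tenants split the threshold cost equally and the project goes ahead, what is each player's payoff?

Equal share of the threshold: 60/10 = 6.
At this profile no one gains by cutting their contribution: any cut drops the total below 60, the project is cancelled, contributions are refunded, and the deviator ends with 23, which is less than 23 − 6 + 34 = 51. Contributing more than 6 just wastes the excess. So contributing exactly 6 is a best response.
Each player's payoff: 23 − 6 + 34 = 51.

51 euros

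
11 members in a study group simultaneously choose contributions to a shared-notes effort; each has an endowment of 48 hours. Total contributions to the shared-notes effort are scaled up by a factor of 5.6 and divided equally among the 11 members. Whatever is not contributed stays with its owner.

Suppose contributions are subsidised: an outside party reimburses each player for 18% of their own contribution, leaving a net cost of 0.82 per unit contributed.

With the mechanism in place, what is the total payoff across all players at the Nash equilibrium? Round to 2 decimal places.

528.00 hours

The effective private return is (5.6/11) / 0.82 = 0.6208, which is still under 1, so the mechanism doesn't change anyone's dominant strategy: zero contribution.
At the Nash equilibrium no one contributes; group total payoff = 11 × 48 = 528.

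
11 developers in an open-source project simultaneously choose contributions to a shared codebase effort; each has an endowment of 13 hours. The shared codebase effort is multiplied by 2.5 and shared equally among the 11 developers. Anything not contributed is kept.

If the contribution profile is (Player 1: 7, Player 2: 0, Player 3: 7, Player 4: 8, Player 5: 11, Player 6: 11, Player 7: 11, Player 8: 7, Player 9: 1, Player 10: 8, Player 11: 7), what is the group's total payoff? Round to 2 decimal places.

260.00 hours

Total contributed: 7 + 0 + 7 + 8 + 11 + 11 + 11 + 7 + 1 + 8 + 7 = 78; total kept: 11 × 13 − 78 = 65.
The shared codebase effort pays out 2.5 × 78 = 195.00 in aggregate.
Group total = 65 + 195.00 = 260.00.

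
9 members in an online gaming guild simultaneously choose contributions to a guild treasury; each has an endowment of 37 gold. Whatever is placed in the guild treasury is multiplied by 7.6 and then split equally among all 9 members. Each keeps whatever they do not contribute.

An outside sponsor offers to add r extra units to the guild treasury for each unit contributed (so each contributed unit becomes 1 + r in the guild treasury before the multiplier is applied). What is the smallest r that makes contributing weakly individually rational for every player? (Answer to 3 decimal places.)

With matching at rate r, one contributed unit becomes (1 + r) in the guild treasury and returns 7.6 × (1 + r) / 9 to the contributor.
Setting this equal to 1: 1 + r = 9/7.6 = 1.1842.
So the minimum matching rate is r = 1.1842 − 1 = 0.184.

0.184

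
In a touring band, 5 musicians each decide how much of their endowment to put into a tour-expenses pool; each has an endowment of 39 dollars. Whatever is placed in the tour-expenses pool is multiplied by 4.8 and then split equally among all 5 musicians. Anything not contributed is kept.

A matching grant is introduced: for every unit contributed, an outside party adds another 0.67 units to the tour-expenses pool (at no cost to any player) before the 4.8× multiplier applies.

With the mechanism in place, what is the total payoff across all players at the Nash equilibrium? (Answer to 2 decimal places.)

1563.12 dollars

With the mechanism, a contributed unit returns 4.8 × 1.67 / 5 = 1.6032 per unit of net cost to the contributor — now above 1 — so contributing fully is weakly dominant for every player.
At the Nash equilibrium everyone contributes 39. Group total payoff = 4.8 × 1.67 × 195 = 1563.12.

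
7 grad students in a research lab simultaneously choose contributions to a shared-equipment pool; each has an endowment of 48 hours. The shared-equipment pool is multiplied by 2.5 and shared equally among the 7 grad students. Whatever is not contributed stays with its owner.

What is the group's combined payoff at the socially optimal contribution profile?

Each contributed unit returns 2.500 to the group as a whole (0.3571 to each of 7 players), which exceeds 1, so the social optimum is full contribution: group total = 2.500 × 336 = 840.00.

840.00 hours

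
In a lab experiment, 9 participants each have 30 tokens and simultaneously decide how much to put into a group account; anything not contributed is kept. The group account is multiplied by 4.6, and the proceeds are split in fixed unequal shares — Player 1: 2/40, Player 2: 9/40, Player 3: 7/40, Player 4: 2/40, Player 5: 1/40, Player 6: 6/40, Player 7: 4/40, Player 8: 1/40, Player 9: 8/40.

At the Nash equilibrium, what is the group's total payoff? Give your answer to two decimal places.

378.00 tokens

Player j's private return per contributed unit is 4.6 × (j's share). Contributing is weakly dominant for j when that share is at least 1/4.6 = 0.2174, and contributing 0 is dominant otherwise.
Only Player 2 (9/40) clears that bar, contributing 30; the remaining 8 contribute 0. Total contributed: 30.
The group account pays out 4.6 × 30 = 138.00 in total (split across the unequal shares, but the aggregate is all that matters for the group sum).
The 8 free-riders keep 30 each, adding 240. Group total = 240 + 138.00 = 378.00.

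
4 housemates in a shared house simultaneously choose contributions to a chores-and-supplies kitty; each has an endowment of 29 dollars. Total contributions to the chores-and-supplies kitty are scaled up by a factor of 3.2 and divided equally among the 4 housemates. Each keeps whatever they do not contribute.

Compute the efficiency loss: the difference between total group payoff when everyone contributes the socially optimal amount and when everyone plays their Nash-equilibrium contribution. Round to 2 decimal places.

Each contributed unit returns 3.2/4 = 0.8000 to its contributor — below 1 — so contributing 0 is dominant for every player. At the Nash equilibrium everyone keeps their 29, and the group total is 4 × 29 = 116.
Each contributed unit returns 3.200 to the group as a whole (0.8000 to each of 4 players), which exceeds 1, so the social optimum is full contribution: group total = 3.200 × 116 = 371.20.
Efficiency loss = 371.20 − 116 = 255.20.

255.20 dollars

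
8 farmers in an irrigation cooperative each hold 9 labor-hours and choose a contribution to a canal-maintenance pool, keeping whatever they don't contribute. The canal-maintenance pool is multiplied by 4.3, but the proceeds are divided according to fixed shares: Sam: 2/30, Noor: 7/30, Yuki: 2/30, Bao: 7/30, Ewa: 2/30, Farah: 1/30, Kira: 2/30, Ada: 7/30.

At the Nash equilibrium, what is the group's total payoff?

161.10 labor-hours

Each unit j contributes comes back to j as 4.3 × (j's share), so j prefers to contribute only if that share exceeds 1/4.3 = 0.2326; otherwise keeping the unit dominates.
Noor, Bao and Ada are above the threshold, contributing 9 each; the remaining 5 contribute 0. Total contributed: 27.
The canal-maintenance pool pays out 4.3 × 27 = 116.10 in total (split across the unequal shares, but the aggregate is all that matters for the group sum).
The 5 free-riders keep 9 each, adding 45. Group total = 45 + 116.10 = 161.10.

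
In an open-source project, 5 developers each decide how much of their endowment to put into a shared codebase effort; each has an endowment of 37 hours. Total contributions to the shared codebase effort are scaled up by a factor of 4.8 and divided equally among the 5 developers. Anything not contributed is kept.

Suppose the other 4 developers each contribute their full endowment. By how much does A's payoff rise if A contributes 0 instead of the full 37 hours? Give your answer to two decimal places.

1.48 hours

Switching from a contribution of 37 to 0 lets A keep an extra 37 hours, but lowers the shared codebase effort by 37, which costs A their own share of that drop: 4.8/5 × 37 = 35.52.
Net gain = 37 − 35.52 = 1.48. The private return per contributed unit (0.9600) is below 1, so free-riding is indeed the best response regardless of what the others do.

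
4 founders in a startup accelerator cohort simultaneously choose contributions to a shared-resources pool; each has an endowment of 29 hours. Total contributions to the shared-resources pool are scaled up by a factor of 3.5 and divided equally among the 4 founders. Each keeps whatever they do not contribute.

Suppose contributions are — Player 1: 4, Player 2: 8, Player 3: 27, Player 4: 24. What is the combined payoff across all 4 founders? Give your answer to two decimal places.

Total contributed: 4 + 8 + 27 + 24 = 63; total kept: 4 × 29 − 63 = 53.
The shared-resources pool pays out 3.5 × 63 = 220.50 in aggregate.
Group total = 53 + 220.50 = 273.50.

273.50 hours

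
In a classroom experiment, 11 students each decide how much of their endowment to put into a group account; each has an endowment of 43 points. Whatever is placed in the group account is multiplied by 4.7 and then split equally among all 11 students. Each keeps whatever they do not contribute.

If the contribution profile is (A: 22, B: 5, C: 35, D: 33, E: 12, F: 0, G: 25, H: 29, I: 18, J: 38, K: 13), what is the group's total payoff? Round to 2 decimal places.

1324.00 points

Total contributed: 22 + 5 + 35 + 33 + 12 + 0 + 25 + 29 + 18 + 38 + 13 = 230; total kept: 11 × 43 − 230 = 243.
The group account pays out 4.7 × 230 = 1081.00 in aggregate.
Group total = 243 + 1081.00 = 1324.00.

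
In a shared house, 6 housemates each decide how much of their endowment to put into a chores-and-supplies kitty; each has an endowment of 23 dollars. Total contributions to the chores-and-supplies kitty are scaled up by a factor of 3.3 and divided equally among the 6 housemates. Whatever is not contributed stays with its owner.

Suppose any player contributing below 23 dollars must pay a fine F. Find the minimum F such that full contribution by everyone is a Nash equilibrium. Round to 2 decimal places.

10.35 dollars

Given the others contribute fully, the best deviation is to contribute 0 (any partial contribution still incurs the fine and gives up units whose private return 0.5500 is below 1).
Deviating from 23 to 0 saves 23 dollars but forfeits the deviator's share of the drop in the chores-and-supplies kitty: 3.3/6 × 23 = 12.65.
So the deviation gain is 23 − 12.65 = 10.35, and the fine must be at least 10.35 dollars to wipe it out.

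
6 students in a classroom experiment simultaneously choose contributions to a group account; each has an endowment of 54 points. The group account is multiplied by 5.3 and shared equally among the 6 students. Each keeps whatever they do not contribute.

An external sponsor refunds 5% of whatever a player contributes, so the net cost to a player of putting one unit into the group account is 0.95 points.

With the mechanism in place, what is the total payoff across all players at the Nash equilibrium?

With the mechanism, a contributed unit returns (5.3/6) / 0.95 = 0.9298 per unit of net cost — still below 1 — so contributing 0 remains dominant for every player.
At the Nash equilibrium no one contributes; group total payoff = 6 × 54 = 324.

324.00 points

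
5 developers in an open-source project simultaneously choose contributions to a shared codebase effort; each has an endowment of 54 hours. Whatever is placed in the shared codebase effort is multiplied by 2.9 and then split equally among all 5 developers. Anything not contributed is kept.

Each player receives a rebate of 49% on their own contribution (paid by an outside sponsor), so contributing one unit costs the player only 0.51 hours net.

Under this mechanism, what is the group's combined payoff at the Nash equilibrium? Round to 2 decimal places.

915.30 hours

Under the mechanism each unit contributed yields (2.9/5) / 0.51 = 1.1373 back to its contributor per unit of net cost, which exceeds 1, making full contribution the dominant choice for everyone.
At the Nash equilibrium everyone contributes 54. Group total payoff = 5 × (54 × 0.49 + 2.9 × 54) = 915.30.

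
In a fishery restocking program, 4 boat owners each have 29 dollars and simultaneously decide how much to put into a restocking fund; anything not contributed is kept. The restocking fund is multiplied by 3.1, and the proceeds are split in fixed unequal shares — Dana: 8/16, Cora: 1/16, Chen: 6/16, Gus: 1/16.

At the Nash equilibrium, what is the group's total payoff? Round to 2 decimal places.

A player with share s gets back 3.1·s per unit contributed, so full contribution is dominant for anyone with s > 1/3.1 = 0.3226 and zero contribution is dominant for anyone below.
Dana and Chen are above the threshold, contributing 29 each; the remaining 2 contribute 0. Total contributed: 58.
The restocking fund pays out 3.1 × 58 = 179.80 in total (split across the unequal shares, but the aggregate is all that matters for the group sum).
The 2 free-riders keep 29 each, adding 58. Group total = 58 + 179.80 = 237.80.

237.80 dollars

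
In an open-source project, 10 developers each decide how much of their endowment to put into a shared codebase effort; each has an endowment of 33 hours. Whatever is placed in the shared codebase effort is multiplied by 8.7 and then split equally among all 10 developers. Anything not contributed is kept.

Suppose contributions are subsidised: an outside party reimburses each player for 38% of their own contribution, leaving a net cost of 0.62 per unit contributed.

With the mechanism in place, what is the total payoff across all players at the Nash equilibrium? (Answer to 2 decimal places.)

With the mechanism, a contributed unit returns (8.7/10) / 0.62 = 1.4032 per unit of net cost to the contributor — now above 1 — so contributing fully is weakly dominant for every player.
At the Nash equilibrium everyone contributes 33. Group total payoff = 10 × (33 × 0.38 + 8.7 × 33) = 2996.40.

2996.40 hours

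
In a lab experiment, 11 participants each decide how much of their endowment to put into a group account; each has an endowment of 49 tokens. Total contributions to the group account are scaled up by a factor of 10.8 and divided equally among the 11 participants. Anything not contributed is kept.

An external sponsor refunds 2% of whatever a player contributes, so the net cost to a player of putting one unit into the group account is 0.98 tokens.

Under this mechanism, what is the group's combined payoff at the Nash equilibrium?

The effective private return per unit is now (10.8/11) / 0.98 = 1.0019 > 1, so every player's dominant strategy flips to full contribution.
So the Nash equilibrium is full contribution by all 11; the group earns 11 × (49 × 0.02 + 10.8 × 49) = 5831.98.

5831.98 tokens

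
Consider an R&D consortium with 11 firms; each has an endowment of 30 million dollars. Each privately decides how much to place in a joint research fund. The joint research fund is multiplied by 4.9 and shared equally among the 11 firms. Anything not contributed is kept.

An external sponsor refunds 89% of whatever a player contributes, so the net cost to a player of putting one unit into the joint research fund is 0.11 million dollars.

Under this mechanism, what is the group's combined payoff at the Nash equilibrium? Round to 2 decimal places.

1910.70 million dollars

With the mechanism, a contributed unit returns (4.9/11) / 0.11 = 4.0496 per unit of net cost to the contributor — now above 1 — so contributing fully is weakly dominant for every player.
So the Nash equilibrium is full contribution by all 11; the group earns 11 × (30 × 0.89 + 4.9 × 30) = 1910.70.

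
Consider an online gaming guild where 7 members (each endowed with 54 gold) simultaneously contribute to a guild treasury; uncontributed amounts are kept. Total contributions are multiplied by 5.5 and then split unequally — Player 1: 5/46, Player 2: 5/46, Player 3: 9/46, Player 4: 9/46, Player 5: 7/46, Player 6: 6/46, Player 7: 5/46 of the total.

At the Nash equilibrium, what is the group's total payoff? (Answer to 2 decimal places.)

864.00 gold

Player j's private return per contributed unit is 5.5 × (j's share). Contributing is weakly dominant for j when that share is at least 1/5.5 = 0.1818, and contributing 0 is dominant otherwise.
The shares above 0.1818 belong to Player 3 and Player 4, contributing 54 each; the remaining 5 contribute 0. Total contributed: 108.
The guild treasury pays out 5.5 × 108 = 594.00 in total (split across the unequal shares, but the aggregate is all that matters for the group sum).
The 5 free-riders keep 54 each, adding 270. Group total = 270 + 594.00 = 864.00.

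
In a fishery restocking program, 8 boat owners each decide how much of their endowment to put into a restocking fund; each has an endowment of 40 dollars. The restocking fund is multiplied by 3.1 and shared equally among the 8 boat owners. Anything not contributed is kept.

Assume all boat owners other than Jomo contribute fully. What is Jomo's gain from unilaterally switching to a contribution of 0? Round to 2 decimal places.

24.50 dollars

Switching from a contribution of 40 to 0 lets Jomo keep an extra 40 dollars, but lowers the restocking fund by 40, which costs Jomo their own share of that drop: 3.1/8 × 40 = 15.50.
Net gain = 40 − 15.50 = 24.50. The private return per contributed unit (0.3875) is below 1, so free-riding is indeed the best response regardless of what the others do.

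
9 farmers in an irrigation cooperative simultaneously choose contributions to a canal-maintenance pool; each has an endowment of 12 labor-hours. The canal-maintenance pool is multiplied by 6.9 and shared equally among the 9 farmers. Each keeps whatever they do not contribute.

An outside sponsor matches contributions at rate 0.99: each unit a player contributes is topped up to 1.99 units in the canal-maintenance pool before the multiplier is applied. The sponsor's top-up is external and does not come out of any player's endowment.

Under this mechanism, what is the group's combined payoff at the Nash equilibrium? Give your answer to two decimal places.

1482.95 labor-hours

The effective private return per unit is now 6.9 × 1.99 / 9 = 1.5257 > 1, so every player's dominant strategy flips to full contribution.
So the Nash equilibrium is full contribution by all 9; the group earns 6.9 × 1.99 × 108 = 1482.95.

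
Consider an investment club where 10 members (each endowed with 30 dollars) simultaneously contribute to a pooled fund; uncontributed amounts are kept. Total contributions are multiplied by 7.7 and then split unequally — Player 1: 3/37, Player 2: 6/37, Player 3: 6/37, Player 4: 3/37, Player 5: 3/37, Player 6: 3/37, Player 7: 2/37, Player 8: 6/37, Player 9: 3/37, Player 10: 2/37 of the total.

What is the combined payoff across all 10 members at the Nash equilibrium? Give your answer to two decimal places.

A player with share s gets back 7.7·s per unit contributed, so full contribution is dominant for anyone with s > 1/7.7 = 0.1299 and zero contribution is dominant for anyone below.
Player 2, Player 3 and Player 8 clear that bar, contributing 30 each; the remaining 7 contribute 0. Total contributed: 90.
The pooled fund pays out 7.7 × 90 = 693.00 in total (split across the unequal shares, but the aggregate is all that matters for the group sum).
The 7 free-riders keep 30 each, adding 210. Group total = 210 + 693.00 = 903.00.

903.00 dollars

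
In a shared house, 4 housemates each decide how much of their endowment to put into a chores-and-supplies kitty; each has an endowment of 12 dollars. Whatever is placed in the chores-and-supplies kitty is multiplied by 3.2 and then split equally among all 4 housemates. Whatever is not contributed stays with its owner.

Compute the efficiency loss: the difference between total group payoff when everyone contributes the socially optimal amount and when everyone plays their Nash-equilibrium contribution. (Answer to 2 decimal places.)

Each contributed unit returns 3.2/4 = 0.8000 to its contributor — below 1 — so contributing 0 is dominant for every player. At the Nash equilibrium everyone keeps their 12, and the group total is 4 × 12 = 48.
Each contributed unit returns 3.200 to the group as a whole (0.8000 to each of 4 players), which exceeds 1, so the social optimum is full contribution: group total = 3.200 × 48 = 153.60.
Efficiency loss = 153.60 − 48 = 105.60.

105.60 dollars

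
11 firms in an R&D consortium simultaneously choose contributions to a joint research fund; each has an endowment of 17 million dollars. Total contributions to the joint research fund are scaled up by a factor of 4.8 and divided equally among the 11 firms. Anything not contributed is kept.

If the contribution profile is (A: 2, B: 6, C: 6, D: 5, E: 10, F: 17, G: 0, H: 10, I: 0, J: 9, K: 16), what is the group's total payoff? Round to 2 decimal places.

494.80 million dollars

Total contributed: 2 + 6 + 6 + 5 + 10 + 17 + 0 + 10 + 0 + 9 + 16 = 81; total kept: 11 × 17 − 81 = 106.
The joint research fund pays out 4.8 × 81 = 388.80 in aggregate.
Group total = 106 + 388.80 = 494.80.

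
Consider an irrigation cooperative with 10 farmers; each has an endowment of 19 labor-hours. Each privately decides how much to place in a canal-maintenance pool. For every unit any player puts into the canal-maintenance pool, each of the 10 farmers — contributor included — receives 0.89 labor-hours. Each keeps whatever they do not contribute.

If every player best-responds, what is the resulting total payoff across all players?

The private return per contributed unit is 0.89 < 1, so contributing 0 is dominant for every player. At the Nash equilibrium everyone keeps their 19, and the group total is 10 × 19 = 190.

190.00 labor-hours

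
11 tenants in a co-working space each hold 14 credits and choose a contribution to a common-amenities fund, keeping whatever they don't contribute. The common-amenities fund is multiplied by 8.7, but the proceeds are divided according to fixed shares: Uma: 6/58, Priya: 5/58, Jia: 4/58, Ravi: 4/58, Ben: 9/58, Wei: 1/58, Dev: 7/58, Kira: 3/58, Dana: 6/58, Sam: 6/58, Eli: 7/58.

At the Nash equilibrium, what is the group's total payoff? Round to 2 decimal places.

For player j, contributing a unit is worthwhile iff 8.7 × (j's share) ≥ 1, i.e. iff j's share is at least 0.1149.
The shares above 0.1149 belong to Ben, Dev and Eli, contributing 14 each; the remaining 8 contribute 0. Total contributed: 42.
The common-amenities fund pays out 8.7 × 42 = 365.40 in total (split across the unequal shares, but the aggregate is all that matters for the group sum).
The 8 free-riders keep 14 each, adding 112. Group total = 112 + 365.40 = 477.40.

477.40 credits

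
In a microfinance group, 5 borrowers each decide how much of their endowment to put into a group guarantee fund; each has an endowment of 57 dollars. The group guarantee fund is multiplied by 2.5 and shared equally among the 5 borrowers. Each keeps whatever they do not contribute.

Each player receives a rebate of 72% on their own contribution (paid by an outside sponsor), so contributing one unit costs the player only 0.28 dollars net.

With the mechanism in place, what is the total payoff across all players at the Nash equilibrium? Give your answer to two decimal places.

With the mechanism, a contributed unit returns (2.5/5) / 0.28 = 1.7857 per unit of net cost to the contributor — now above 1 — so contributing fully is weakly dominant for every player.
So the Nash equilibrium is full contribution by all 5; the group earns 5 × (57 × 0.72 + 2.5 × 57) = 917.70.

917.70 dollars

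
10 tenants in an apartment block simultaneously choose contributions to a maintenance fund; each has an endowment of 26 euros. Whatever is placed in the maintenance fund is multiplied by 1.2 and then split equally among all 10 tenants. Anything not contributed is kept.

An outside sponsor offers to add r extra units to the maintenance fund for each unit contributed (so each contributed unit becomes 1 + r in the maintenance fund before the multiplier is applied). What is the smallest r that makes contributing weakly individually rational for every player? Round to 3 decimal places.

With matching at rate r, one contributed unit becomes (1 + r) in the maintenance fund and returns 1.2 × (1 + r) / 10 to the contributor.
Setting this equal to 1: 1 + r = 10/1.2 = 8.3333.
So the minimum matching rate is r = 8.3333 − 1 = 7.333.

7.333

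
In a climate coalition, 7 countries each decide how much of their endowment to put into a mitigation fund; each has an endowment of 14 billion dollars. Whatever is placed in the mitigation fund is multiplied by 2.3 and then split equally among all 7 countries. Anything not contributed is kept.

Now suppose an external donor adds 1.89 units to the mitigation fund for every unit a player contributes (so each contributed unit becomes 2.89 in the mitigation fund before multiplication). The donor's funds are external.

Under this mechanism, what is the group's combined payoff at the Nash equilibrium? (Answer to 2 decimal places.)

With the mechanism, a contributed unit returns 2.3 × 2.89 / 7 = 0.9496 per unit of net cost — still below 1 — so contributing 0 remains dominant for every player.
At the Nash equilibrium no one contributes; group total payoff = 7 × 14 = 98.

98.00 billion dollars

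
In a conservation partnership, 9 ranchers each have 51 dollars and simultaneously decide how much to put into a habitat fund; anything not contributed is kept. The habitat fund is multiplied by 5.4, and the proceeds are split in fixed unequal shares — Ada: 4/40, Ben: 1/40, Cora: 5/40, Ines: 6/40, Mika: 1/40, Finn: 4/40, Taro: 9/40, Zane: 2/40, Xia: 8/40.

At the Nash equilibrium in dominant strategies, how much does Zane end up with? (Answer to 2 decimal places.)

For player j, contributing a unit is worthwhile iff 5.4 × (j's share) ≥ 1, i.e. iff j's share is at least 0.1852.
Taro and Xia clear that bar, contributing 51 each; the remaining 7 contribute 0. Total contributed: 102.
Zane keeps 51 and receives 5.4 × 102 × 2/40 = 27.54 from the habitat fund, for a payoff of 78.54.

78.54 dollars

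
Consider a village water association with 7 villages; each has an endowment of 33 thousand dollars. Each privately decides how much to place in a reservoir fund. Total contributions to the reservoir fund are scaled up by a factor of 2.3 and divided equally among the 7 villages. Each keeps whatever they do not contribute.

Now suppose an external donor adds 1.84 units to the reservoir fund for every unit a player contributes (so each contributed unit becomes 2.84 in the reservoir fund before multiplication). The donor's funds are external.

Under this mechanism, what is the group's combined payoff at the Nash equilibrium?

With the mechanism, a contributed unit returns 2.3 × 2.84 / 7 = 0.9331 per unit of net cost — still below 1 — so contributing 0 remains dominant for every player.
Everyone keeps their endowment and the group total is 7 × 33 = 231.

231.00 thousand dollars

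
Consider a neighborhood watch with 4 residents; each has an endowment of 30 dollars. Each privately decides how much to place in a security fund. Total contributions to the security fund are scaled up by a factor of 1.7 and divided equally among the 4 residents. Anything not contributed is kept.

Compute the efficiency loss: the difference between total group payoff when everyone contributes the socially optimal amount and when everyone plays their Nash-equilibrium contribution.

84.00 dollars

Each contributed unit returns 1.7/4 = 0.4250 to its contributor — below 1 — so contributing 0 is dominant for every player. At the Nash equilibrium everyone keeps their 30, and the group total is 4 × 30 = 120.
Each contributed unit returns 1.700 to the group as a whole (0.4250 to each of 4 players), which exceeds 1, so the social optimum is full contribution: group total = 1.700 × 120 = 204.00.
Efficiency loss = 204.00 − 120 = 84.00.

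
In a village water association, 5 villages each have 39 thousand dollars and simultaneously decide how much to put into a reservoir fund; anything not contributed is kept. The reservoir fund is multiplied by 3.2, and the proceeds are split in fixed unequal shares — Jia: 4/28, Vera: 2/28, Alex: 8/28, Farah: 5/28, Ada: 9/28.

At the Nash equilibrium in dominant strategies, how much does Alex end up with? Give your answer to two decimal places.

74.66 thousand dollars

Each unit j contributes comes back to j as 3.2 × (j's share), so j prefers to contribute only if that share exceeds 1/3.2 = 0.3125; otherwise keeping the unit dominates.
The only share above 0.3125 is Ada's 9/28, contributing 39; the remaining 4 contribute 0. Total contributed: 39.
Alex keeps 39 and receives 3.2 × 39 × 8/28 = 35.66 from the reservoir fund, for a payoff of 74.66.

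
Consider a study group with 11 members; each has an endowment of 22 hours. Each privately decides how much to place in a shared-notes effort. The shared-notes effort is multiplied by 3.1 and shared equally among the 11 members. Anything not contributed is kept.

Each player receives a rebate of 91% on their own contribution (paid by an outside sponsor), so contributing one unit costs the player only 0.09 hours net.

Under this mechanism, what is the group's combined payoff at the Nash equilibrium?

Under the mechanism each unit contributed yields (3.1/11) / 0.09 = 3.1313 back to its contributor per unit of net cost, which exceeds 1, making full contribution the dominant choice for everyone.
So the Nash equilibrium is full contribution by all 11; the group earns 11 × (22 × 0.91 + 3.1 × 22) = 970.42.

970.42 hours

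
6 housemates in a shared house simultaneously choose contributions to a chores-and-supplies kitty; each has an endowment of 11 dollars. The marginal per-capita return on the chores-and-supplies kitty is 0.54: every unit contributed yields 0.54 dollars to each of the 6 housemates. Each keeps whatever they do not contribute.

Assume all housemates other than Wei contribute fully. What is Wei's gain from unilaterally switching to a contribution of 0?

5.06 dollars

Switching from a contribution of 11 to 0 lets Wei keep an extra 11 dollars, but lowers the chores-and-supplies kitty by 11, which costs Wei their own share of that drop: 0.54 × 11 = 5.94.
Net gain = 11 − 5.94 = 5.06. The private return per contributed unit (0.54) is below 1, so free-riding is indeed the best response regardless of what the others do.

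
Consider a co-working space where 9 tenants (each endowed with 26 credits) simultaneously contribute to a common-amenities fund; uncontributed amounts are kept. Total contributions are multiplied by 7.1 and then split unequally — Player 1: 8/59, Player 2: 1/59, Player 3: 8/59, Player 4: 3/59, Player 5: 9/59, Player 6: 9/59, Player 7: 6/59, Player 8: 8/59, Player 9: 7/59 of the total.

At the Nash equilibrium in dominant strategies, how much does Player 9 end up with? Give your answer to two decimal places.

Player j's private return per contributed unit is 7.1 × (j's share). Contributing is weakly dominant for j when that share is at least 1/7.1 = 0.1408, and contributing 0 is dominant otherwise.
The shares above 0.1408 belong to Player 5 and Player 6, contributing 26 each; the remaining 7 contribute 0. Total contributed: 52.
Player 9 keeps 26 and receives 7.1 × 52 × 7/59 = 43.80 from the common-amenities fund, for a payoff of 69.80.

69.80 credits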